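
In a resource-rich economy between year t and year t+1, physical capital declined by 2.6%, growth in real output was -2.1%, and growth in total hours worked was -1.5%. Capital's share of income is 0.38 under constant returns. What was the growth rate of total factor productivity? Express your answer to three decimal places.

-0.182%

Labor's share = 1 − 0.38 = 0.62.
Physical capital: 0.38 × (-2.6) = -0.988 pp.
Total hours worked: 0.62 × (-1.5) = -0.93 pp.
TFP growth = -2.1 + 1.918 = -0.182%.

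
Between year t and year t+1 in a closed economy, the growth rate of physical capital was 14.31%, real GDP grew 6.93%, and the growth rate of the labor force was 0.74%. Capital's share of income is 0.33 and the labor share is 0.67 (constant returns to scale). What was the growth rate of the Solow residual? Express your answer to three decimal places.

Labor's share = 1 − 0.33 = 0.67.
Physical capital: 0.33 × 14.31 = 4.7223 pp.
The labor force: 0.67 × 0.74 = 0.4958 pp.
TFP growth = 6.93 − 5.2181 = 1.7119%.

The Solow residual growth was 1.712%.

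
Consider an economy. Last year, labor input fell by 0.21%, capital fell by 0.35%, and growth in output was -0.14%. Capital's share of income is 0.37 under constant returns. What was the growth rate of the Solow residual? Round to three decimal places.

Labor's share = 1 − 0.37 = 0.63.
Capital: 0.37 × (-0.35) = -0.1295 pp.
Labor input: 0.63 × (-0.21) = -0.1323 pp.
TFP growth = -0.14 + 0.2618 = 0.1218%.

0.122%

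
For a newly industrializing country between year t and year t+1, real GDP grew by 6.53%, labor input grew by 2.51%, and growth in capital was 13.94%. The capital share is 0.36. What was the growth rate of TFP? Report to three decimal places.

Labor's share = 1 − 0.36 = 0.64.
Capital: 0.36 × 13.94 = 5.0184 pp.
Labor input: 0.64 × 2.51 = 1.6064 pp.
TFP growth = 6.53 − 6.6248 = -0.0948%.

-0.095%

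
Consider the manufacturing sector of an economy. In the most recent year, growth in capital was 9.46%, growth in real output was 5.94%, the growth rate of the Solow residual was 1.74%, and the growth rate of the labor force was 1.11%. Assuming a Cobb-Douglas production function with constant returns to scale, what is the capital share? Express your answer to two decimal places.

0.37

gY = gA + α·gK + (1−α)·gL, so gY − gA − gL = α(gK − gL).
5.94 − 1.74 − 1.11 = α × (9.46 − 1.11).
3.09 = 8.35 α, so α = 0.3701.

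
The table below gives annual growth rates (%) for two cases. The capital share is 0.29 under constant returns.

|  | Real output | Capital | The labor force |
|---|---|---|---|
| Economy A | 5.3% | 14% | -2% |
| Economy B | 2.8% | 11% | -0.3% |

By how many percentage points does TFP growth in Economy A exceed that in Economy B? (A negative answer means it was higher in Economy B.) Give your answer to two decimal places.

2.84 percentage points

Labor's share = 1 − 0.29 = 0.71.
Economy A: TFP = 5.3 − 4.06 + 1.42 = 2.66%.
Economy B: TFP = 2.8 − 3.19 + 0.213 = -0.177%.
Difference = 2.66 − (-0.177) = 2.837 pp.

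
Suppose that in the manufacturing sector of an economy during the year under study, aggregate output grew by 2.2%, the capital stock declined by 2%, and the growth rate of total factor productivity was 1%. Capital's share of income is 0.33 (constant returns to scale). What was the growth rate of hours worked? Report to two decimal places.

2.78%

Labor's share = 1 − 0.33 = 0.67.
gY = gA + 0.33×(-2) + 0.67×g.
0.67×g = 2.2 − 1 + 0.66 = 1.86.
g = 1.86 / 0.67 = 2.7761%.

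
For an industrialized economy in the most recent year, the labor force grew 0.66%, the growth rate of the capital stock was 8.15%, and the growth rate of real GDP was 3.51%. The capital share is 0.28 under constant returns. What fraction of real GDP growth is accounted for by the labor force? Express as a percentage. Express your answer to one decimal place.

13.5%

Labor's share = 1 − 0.28 = 0.72.
The labor force contributed 0.72 × 0.66 = 0.4752 pp.
Share of growth = 0.4752 / 3.51 × 100 = 13.538%.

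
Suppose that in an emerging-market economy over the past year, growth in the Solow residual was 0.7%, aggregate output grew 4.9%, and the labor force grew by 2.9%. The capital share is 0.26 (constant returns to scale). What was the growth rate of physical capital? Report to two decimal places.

7.90%

Labor's share = 1 − 0.26 = 0.74.
gY = gA + 0.74×2.9 + 0.26×g.
0.26×g = 4.9 − 0.7 − 2.146 = 2.054.
g = 2.054 / 0.26 = 7.9%.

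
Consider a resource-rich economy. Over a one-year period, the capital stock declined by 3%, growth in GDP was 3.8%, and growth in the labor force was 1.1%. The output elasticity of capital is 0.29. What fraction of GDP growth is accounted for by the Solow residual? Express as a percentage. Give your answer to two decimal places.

The Solow residual accounted for 102.34% of growth.

Labor's share = 1 − 0.29 = 0.71.
The capital stock: 0.29 × (-3) = -0.87 pp.
The labor force: 0.71 × 1.1 = 0.781 pp.
TFP growth = 3.8 + 0.089 = 3.889%.
TFP share of growth = 3.889 / 3.8 × 100 = 102.3421%.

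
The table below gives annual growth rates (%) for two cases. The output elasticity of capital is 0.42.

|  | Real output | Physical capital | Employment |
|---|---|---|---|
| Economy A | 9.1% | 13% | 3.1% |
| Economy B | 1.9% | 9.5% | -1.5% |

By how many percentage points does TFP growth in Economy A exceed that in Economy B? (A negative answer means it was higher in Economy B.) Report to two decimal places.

3.06 percentage points

Labor's share = 1 − 0.42 = 0.58.
Economy A: TFP = 9.1 − 5.46 − 1.798 = 1.842%.
Economy B: TFP = 1.9 − 3.99 + 0.87 = -1.22%.
Difference = 1.842 − (-1.22) = 3.062 pp.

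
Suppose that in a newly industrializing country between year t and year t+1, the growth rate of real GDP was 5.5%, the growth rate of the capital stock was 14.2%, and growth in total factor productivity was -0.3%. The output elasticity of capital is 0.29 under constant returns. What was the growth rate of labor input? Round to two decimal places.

Labor input grew 2.37%.

Labor's share = 1 − 0.29 = 0.71.
gY = gA + 0.29×14.2 + 0.71×g.
0.71×g = 5.5 + 0.3 − 4.118 = 1.682.
g = 1.682 / 0.71 = 2.369%.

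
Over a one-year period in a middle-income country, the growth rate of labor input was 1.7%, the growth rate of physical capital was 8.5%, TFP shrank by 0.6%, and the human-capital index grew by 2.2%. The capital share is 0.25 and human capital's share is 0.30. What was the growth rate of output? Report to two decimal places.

Labor's share = 1 − 0.25 − 0.3 = 0.45.
Physical capital: 0.25 × 8.5 = 2.125 pp.
The human-capital index: 0.3 × 2.2 = 0.66 pp.
Labor input: 0.45 × 1.7 = 0.765 pp.
Output growth = -0.6 + 3.55 = 2.95%.

2.95%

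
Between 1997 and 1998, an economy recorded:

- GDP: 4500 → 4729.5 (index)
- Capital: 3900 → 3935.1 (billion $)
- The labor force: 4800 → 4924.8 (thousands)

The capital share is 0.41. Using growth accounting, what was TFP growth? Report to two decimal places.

3.20%

GDP growth = (4729.5 − 4500) / 4500 = 5.1%.
Capital growth = (3935.1 − 3900) / 3900 = 0.9%.
The labor force growth = (4924.8 − 4800) / 4800 = 2.6%.
Labor's share = 1 − 0.41 = 0.59.
Capital: 0.41 × 0.9 = 0.369 pp.
The labor force: 0.59 × 2.6 = 1.534 pp.
TFP growth = 5.1 − 1.903 = 3.197%.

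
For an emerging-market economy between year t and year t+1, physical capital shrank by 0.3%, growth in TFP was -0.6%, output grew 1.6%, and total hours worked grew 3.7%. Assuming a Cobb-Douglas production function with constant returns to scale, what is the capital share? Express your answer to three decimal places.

gY = gA + α·gK + (1−α)·gL, so gY − gA − gL = α(gK − gL).
1.6 + 0.6 − 3.7 = α × (-0.3 − 3.7).
-1.5 = -4 α, so α = 0.375.

The capital share is 0.375.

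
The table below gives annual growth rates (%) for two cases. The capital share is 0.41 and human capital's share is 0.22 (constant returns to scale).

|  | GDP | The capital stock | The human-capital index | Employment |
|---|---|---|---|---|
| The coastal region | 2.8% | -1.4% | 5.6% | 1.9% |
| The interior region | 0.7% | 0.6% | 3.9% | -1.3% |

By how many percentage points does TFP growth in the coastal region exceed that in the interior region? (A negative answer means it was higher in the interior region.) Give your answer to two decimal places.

Labor's share = 1 − 0.41 − 0.22 = 0.37.
The coastal region: TFP = 2.8 + 0.574 − 1.232 − 0.703 = 1.439%.
The interior region: TFP = 0.7 − 0.246 − 0.858 + 0.481 = 0.077%.
Difference = 1.439 − (0.077) = 1.362 pp.

1.36 percentage points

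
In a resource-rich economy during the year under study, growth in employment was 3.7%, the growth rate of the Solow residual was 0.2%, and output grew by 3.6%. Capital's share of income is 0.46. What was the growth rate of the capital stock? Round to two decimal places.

Labor's share = 1 − 0.46 = 0.54.
gY = gA + 0.54×3.7 + 0.46×g.
0.46×g = 3.6 − 0.2 − 1.998 = 1.402.
g = 1.402 / 0.46 = 3.0478%.

3.05%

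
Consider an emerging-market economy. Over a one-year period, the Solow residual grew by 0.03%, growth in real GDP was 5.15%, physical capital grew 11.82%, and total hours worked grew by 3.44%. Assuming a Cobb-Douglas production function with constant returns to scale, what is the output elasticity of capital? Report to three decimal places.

gY = gA + α·gK + (1−α)·gL, so gY − gA − gL = α(gK − gL).
5.15 − 0.03 − 3.44 = α × (11.82 − 3.44).
1.68 = 8.38 α, so α = 0.20048.

The output elasticity of capital is 0.200.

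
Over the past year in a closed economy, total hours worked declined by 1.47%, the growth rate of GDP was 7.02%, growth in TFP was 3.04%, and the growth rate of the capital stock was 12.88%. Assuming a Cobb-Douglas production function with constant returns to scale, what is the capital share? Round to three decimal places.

α = 0.380

gY = gA + α·gK + (1−α)·gL, so gY − gA − gL = α(gK − gL).
7.02 − 3.04 + 1.47 = α × (12.88 − (-1.47)).
5.45 = 14.35 α, so α = 0.37979.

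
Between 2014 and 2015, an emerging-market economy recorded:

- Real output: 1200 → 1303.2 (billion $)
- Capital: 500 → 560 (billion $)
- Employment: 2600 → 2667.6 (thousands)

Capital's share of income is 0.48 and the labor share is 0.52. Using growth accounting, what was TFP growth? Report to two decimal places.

TFP growth was 1.49%.

Real output growth = (1303.2 − 1200) / 1200 = 8.6%.
Capital growth = (560 − 500) / 500 = 12%.
Employment growth = (2667.6 − 2600) / 2600 = 2.6%.
Labor's share = 1 − 0.48 = 0.52.
Capital: 0.48 × 12 = 5.76 pp.
Employment: 0.52 × 2.6 = 1.352 pp.
TFP growth = 8.6 − 7.112 = 1.488%.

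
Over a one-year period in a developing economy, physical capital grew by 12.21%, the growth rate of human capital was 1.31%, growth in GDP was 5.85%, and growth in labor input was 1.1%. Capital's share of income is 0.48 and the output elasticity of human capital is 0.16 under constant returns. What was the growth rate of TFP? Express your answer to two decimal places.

Labor's share = 1 − 0.48 − 0.16 = 0.36.
Physical capital: 0.48 × 12.21 = 5.8608 pp.
Human capital: 0.16 × 1.31 = 0.2096 pp.
Labor input: 0.36 × 1.1 = 0.396 pp.
TFP growth = 5.85 − 6.4664 = -0.6164%.

-0.62%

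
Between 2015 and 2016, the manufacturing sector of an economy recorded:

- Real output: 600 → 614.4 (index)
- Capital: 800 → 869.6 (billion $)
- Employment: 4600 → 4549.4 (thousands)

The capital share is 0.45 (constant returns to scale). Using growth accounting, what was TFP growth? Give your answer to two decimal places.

-0.91%

Real output growth = (614.4 − 600) / 600 = 2.4%.
Capital growth = (869.6 − 800) / 800 = 8.7%.
Employment growth = (4549.4 − 4600) / 4600 = -1.1%.
Labor's share = 1 − 0.45 = 0.55.
Capital: 0.45 × 8.7 = 3.915 pp.
Employment: 0.55 × (-1.1) = -0.605 pp.
TFP growth = 2.4 − 3.31 = -0.91%.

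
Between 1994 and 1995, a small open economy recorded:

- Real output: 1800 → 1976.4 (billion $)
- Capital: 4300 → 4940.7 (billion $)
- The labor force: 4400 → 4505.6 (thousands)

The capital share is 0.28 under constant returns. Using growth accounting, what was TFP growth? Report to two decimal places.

TFP growth was 3.90%.

Real output growth = (1976.4 − 1800) / 1800 = 9.8%.
Capital growth = (4940.7 − 4300) / 4300 = 14.9%.
The labor force growth = (4505.6 − 4400) / 4400 = 2.4%.
Labor's share = 1 − 0.28 = 0.72.
Capital: 0.28 × 14.9 = 4.172 pp.
The labor force: 0.72 × 2.4 = 1.728 pp.
TFP growth = 9.8 − 5.9 = 3.9%.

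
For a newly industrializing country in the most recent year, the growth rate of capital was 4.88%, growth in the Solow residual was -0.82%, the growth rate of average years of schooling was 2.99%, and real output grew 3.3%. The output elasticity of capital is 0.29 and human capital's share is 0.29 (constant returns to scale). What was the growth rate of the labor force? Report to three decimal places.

The labor force grew 4.375%.

Labor's share = 1 − 0.29 − 0.29 = 0.42.
gY = gA + 0.29×4.88 + 0.29×2.99 + 0.42×g.
0.42×g = 3.3 + 0.82 − 2.2823 = 1.8377.
g = 1.8377 / 0.42 = 4.37548%.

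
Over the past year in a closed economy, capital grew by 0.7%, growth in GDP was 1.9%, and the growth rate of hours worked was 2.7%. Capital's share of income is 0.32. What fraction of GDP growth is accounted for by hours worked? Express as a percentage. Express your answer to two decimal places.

Labor's share = 1 − 0.32 = 0.68.
Hours worked contributed 0.68 × 2.7 = 1.836 pp.
Share of growth = 1.836 / 1.9 × 100 = 96.6316%.

Hours worked accounted for 96.63% of growth.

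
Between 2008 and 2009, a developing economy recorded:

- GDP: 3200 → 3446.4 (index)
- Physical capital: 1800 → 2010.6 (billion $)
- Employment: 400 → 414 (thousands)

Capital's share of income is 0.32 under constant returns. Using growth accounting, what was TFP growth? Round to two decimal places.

GDP growth = (3446.4 − 3200) / 3200 = 7.7%.
Physical capital growth = (2010.6 − 1800) / 1800 = 11.7%.
Employment growth = (414 − 400) / 400 = 3.5%.
Labor's share = 1 − 0.32 = 0.68.
Physical capital: 0.32 × 11.7 = 3.744 pp.
Employment: 0.68 × 3.5 = 2.38 pp.
TFP growth = 7.7 − 6.124 = 1.576%.

1.58%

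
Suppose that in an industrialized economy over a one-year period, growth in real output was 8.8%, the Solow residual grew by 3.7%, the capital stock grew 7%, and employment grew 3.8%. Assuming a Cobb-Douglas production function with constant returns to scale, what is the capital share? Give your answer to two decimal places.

gY = gA + α·gK + (1−α)·gL, so gY − gA − gL = α(gK − gL).
8.8 − 3.7 − 3.8 = α × (7 − 3.8).
1.3 = 3.2 α, so α = 0.4063.

0.41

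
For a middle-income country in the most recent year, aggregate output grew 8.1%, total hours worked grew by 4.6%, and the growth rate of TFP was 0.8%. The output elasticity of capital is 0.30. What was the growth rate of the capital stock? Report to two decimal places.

Labor's share = 1 − 0.3 = 0.7.
gY = gA + 0.7×4.6 + 0.3×g.
0.3×g = 8.1 − 0.8 − 3.22 = 4.08.
g = 4.08 / 0.3 = 13.6%.

The capital stock growth was 13.60%.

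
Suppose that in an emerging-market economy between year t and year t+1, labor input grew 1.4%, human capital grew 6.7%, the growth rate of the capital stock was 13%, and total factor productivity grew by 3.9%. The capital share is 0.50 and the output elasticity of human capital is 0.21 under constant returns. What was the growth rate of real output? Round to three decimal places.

Labor's share = 1 − 0.5 − 0.21 = 0.29.
The capital stock: 0.5 × 13 = 6.5 pp.
Human capital: 0.21 × 6.7 = 1.407 pp.
Labor input: 0.29 × 1.4 = 0.406 pp.
Output growth = 3.9 + 8.313 = 12.213%.

12.213%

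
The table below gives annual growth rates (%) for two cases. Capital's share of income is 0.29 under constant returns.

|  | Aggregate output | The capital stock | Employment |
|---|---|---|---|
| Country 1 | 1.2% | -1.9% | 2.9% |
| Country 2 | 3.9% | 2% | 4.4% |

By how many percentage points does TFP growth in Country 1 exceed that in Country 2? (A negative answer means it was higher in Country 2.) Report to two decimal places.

-0.50 percentage points

Labor's share = 1 − 0.29 = 0.71.
Country 1: TFP = 1.2 + 0.551 − 2.059 = -0.308%.
Country 2: TFP = 3.9 − 0.58 − 3.124 = 0.196%.
Difference = -0.308 − (0.196) = -0.504 pp.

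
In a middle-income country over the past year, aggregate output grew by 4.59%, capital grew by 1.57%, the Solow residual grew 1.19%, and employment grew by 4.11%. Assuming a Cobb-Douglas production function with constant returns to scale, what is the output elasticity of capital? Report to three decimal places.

α = 0.280

gY = gA + α·gK + (1−α)·gL, so gY − gA − gL = α(gK − gL).
4.59 − 1.19 − 4.11 = α × (1.57 − 4.11).
-0.71 = -2.54 α, so α = 0.27953.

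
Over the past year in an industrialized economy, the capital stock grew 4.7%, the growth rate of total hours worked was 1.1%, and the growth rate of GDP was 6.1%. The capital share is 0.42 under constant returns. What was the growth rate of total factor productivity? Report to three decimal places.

Total factor productivity growth was 3.488%.

Labor's share = 1 − 0.42 = 0.58.
The capital stock: 0.42 × 4.7 = 1.974 pp.
Total hours worked: 0.58 × 1.1 = 0.638 pp.
TFP growth = 6.1 − 2.612 = 3.488%.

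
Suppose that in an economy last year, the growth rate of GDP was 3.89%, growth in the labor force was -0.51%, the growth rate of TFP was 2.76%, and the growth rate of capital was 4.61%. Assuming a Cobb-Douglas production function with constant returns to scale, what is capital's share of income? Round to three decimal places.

Capital's share of income is 0.320.

gY = gA + α·gK + (1−α)·gL, so gY − gA − gL = α(gK − gL).
3.89 − 2.76 + 0.51 = α × (4.61 − (-0.51)).
1.64 = 5.12 α, so α = 0.32031.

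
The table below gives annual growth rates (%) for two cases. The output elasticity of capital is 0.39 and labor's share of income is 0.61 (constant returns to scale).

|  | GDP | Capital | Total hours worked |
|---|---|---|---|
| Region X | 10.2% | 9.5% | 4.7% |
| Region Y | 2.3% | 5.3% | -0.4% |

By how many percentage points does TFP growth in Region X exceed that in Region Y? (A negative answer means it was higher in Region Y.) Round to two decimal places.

Labor's share = 1 − 0.39 = 0.61.
Region X: TFP = 10.2 − 3.705 − 2.867 = 3.628%.
Region Y: TFP = 2.3 − 2.067 + 0.244 = 0.477%.
Difference = 3.628 − (0.477) = 3.151 pp.

3.15 percentage points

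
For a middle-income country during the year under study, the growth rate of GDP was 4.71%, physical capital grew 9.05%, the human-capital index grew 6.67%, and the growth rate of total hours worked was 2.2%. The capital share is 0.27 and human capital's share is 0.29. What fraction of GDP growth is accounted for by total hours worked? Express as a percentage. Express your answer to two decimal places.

Total hours worked accounted for 20.55% of growth.

Labor's share = 1 − 0.27 − 0.29 = 0.44.
Total hours worked contributed 0.44 × 2.2 = 0.968 pp.
Share of growth = 0.968 / 4.71 × 100 = 20.552%.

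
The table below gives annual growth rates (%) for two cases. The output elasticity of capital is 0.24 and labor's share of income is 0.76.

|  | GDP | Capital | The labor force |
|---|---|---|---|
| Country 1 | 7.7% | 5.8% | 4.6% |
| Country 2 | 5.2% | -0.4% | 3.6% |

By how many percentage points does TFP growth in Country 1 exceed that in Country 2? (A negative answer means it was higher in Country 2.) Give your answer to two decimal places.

Labor's share = 1 − 0.24 = 0.76.
Country 1: TFP = 7.7 − 1.392 − 3.496 = 2.812%.
Country 2: TFP = 5.2 + 0.096 − 2.736 = 2.56%.
Difference = 2.812 − (2.56) = 0.252 pp.

0.25 percentage points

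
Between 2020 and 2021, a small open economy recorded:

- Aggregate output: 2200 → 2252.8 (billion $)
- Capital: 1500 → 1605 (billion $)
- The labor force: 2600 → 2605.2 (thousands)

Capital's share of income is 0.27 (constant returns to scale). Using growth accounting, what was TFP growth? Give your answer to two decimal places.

0.36%

Aggregate output growth = (2252.8 − 2200) / 2200 = 2.4%.
Capital growth = (1605 − 1500) / 1500 = 7%.
The labor force growth = (2605.2 − 2600) / 2600 = 0.2%.
Labor's share = 1 − 0.27 = 0.73.
Capital: 0.27 × 7 = 1.89 pp.
The labor force: 0.73 × 0.2 = 0.146 pp.
TFP growth = 2.4 − 2.036 = 0.364%.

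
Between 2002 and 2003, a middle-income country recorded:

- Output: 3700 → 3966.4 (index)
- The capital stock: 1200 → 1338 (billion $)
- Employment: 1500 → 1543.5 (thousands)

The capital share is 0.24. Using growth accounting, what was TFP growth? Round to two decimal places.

2.24%

Output growth = (3966.4 − 3700) / 3700 = 7.2%.
The capital stock growth = (1338 − 1200) / 1200 = 11.5%.
Employment growth = (1543.5 − 1500) / 1500 = 2.9%.
Labor's share = 1 − 0.24 = 0.76.
The capital stock: 0.24 × 11.5 = 2.76 pp.
Employment: 0.76 × 2.9 = 2.204 pp.
TFP growth = 7.2 − 4.964 = 2.236%.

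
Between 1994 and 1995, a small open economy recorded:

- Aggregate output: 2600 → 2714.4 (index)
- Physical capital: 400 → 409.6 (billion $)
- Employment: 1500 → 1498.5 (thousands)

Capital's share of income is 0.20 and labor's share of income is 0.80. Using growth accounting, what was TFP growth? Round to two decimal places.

4.00%

Aggregate output growth = (2714.4 − 2600) / 2600 = 4.4%.
Physical capital growth = (409.6 − 400) / 400 = 2.4%.
Employment growth = (1498.5 − 1500) / 1500 = -0.1%.
Labor's share = 1 − 0.2 = 0.8.
Physical capital: 0.2 × 2.4 = 0.48 pp.
Employment: 0.8 × (-0.1) = -0.08 pp.
TFP growth = 4.4 − 0.4 = 4%.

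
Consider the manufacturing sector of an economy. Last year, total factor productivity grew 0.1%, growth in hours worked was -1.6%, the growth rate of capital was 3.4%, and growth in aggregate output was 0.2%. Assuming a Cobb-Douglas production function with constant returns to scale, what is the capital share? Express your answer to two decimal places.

α = 0.34

gY = gA + α·gK + (1−α)·gL, so gY − gA − gL = α(gK − gL).
0.2 − 0.1 + 1.6 = α × (3.4 − (-1.6)).
1.7 = 5 α, so α = 0.34.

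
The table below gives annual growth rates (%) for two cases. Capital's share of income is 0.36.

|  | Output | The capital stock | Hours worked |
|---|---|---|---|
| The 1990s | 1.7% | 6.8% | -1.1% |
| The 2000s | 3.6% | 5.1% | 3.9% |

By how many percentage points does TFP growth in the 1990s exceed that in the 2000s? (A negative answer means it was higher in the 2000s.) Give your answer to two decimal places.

0.69 percentage points

Labor's share = 1 − 0.36 = 0.64.
The 1990s: TFP = 1.7 − 2.448 + 0.704 = -0.044%.
The 2000s: TFP = 3.6 − 1.836 − 2.496 = -0.732%.
Difference = -0.044 − (-0.732) = 0.688 pp.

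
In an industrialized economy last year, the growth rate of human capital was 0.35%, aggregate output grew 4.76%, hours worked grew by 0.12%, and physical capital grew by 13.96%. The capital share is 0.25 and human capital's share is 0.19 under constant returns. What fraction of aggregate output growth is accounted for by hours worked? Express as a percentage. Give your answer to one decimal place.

Hours worked accounted for 1.4% of growth.

Labor's share = 1 − 0.25 − 0.19 = 0.56.
Hours worked contributed 0.56 × 0.12 = 0.0672 pp.
Share of growth = 0.0672 / 4.76 × 100 = 1.412%.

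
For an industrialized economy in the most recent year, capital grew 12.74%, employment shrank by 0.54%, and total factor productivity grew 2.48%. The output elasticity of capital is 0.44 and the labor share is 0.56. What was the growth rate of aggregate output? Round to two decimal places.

Aggregate output grew 7.78%.

Labor's share = 1 − 0.44 = 0.56.
Capital: 0.44 × 12.74 = 5.6056 pp.
Employment: 0.56 × (-0.54) = -0.3024 pp.
Output growth = 2.48 + 5.3032 = 7.7832%.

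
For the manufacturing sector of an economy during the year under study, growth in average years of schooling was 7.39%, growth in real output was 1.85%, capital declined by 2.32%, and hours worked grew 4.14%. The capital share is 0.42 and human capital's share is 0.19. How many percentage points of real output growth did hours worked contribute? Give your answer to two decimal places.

1.61 percentage points

Labor's share = 1 − 0.42 − 0.19 = 0.39.
Contribution = share × growth = 0.39 × 4.14 = 1.6146 pp.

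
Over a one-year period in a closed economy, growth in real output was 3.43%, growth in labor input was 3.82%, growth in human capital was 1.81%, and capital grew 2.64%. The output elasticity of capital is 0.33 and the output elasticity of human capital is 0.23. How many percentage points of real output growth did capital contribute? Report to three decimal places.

0.871 pp

Contribution = share × growth = 0.33 × 2.64 = 0.8712 pp.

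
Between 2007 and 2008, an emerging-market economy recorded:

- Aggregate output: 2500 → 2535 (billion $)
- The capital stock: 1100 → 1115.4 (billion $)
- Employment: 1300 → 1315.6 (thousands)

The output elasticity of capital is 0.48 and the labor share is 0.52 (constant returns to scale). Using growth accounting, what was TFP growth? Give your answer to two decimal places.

Aggregate output growth = (2535 − 2500) / 2500 = 1.4%.
The capital stock growth = (1115.4 − 1100) / 1100 = 1.4%.
Employment growth = (1315.6 − 1300) / 1300 = 1.2%.
Labor's share = 1 − 0.48 = 0.52.
The capital stock: 0.48 × 1.4 = 0.672 pp.
Employment: 0.52 × 1.2 = 0.624 pp.
TFP growth = 1.4 − 1.296 = 0.104%.

0.10%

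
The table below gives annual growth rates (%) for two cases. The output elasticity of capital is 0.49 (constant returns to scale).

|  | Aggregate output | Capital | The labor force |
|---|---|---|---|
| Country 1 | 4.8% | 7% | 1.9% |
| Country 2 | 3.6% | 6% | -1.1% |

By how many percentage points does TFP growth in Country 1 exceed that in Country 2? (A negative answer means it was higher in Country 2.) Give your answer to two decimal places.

-0.82 percentage points

Labor's share = 1 − 0.49 = 0.51.
Country 1: TFP = 4.8 − 3.43 − 0.969 = 0.401%.
Country 2: TFP = 3.6 − 2.94 + 0.561 = 1.221%.
Difference = 0.401 − (1.221) = -0.82 pp.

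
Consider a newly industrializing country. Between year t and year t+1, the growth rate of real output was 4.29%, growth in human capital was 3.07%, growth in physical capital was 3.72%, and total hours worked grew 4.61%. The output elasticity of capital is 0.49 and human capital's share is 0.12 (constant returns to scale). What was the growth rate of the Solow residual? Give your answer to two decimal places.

0.30%

Labor's share = 1 − 0.49 − 0.12 = 0.39.
Physical capital: 0.49 × 3.72 = 1.8228 pp.
Human capital: 0.12 × 3.07 = 0.3684 pp.
Total hours worked: 0.39 × 4.61 = 1.7979 pp.
TFP growth = 4.29 − 3.9891 = 0.3009%.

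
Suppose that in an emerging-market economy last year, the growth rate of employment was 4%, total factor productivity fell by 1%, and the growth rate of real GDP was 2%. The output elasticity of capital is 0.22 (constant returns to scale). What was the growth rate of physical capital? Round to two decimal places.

-0.55%

Labor's share = 1 − 0.22 = 0.78.
gY = gA + 0.78×4 + 0.22×g.
0.22×g = 2 + 1 − 3.12 = -0.12.
g = -0.12 / 0.22 = -0.5455%.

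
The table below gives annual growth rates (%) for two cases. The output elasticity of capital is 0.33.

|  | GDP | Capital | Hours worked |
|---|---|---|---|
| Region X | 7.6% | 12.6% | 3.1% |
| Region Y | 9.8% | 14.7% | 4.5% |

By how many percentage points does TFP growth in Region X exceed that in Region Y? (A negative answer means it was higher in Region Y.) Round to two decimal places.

-0.57 percentage points

Labor's share = 1 − 0.33 = 0.67.
Region X: TFP = 7.6 − 4.158 − 2.077 = 1.365%.
Region Y: TFP = 9.8 − 4.851 − 3.015 = 1.934%.
Difference = 1.365 − (1.934) = -0.569 pp.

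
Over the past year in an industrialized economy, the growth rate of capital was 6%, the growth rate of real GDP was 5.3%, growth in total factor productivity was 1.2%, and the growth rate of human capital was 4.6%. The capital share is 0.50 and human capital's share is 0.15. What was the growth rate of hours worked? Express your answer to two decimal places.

Labor's share = 1 − 0.5 − 0.15 = 0.35.
gY = gA + 0.5×6 + 0.15×4.6 + 0.35×g.
0.35×g = 5.3 − 1.2 − 3.69 = 0.41.
g = 0.41 / 0.35 = 1.1714%.

Hours worked growth was 1.17%.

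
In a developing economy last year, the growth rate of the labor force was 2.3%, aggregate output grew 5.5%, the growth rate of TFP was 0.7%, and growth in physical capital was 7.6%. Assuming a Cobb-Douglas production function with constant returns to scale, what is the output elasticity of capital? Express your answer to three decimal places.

gY = gA + α·gK + (1−α)·gL, so gY − gA − gL = α(gK − gL).
5.5 − 0.7 − 2.3 = α × (7.6 − 2.3).
2.5 = 5.3 α, so α = 0.4717.

α = 0.472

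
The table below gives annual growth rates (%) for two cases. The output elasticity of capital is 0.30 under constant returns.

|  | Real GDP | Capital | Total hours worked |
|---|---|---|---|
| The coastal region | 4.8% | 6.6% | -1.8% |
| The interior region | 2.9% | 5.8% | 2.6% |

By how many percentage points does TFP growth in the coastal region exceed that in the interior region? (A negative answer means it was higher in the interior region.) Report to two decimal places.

4.74 percentage points

Labor's share = 1 − 0.3 = 0.7.
The coastal region: TFP = 4.8 − 1.98 + 1.26 = 4.08%.
The interior region: TFP = 2.9 − 1.74 − 1.82 = -0.66%.
Difference = 4.08 − (-0.66) = 4.74 pp.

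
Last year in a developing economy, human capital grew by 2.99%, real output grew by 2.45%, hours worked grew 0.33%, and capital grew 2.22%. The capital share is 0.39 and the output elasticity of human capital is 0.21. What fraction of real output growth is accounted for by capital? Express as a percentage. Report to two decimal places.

Capital contributed 0.39 × 2.22 = 0.8658 pp.
Share of growth = 0.8658 / 2.45 × 100 = 35.3388%.

Capital accounted for 35.34% of growth.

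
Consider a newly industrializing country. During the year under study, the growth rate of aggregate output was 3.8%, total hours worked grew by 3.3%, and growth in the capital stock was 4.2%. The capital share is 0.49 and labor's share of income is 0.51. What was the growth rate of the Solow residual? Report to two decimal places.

Labor's share = 1 − 0.49 = 0.51.
The capital stock: 0.49 × 4.2 = 2.058 pp.
Total hours worked: 0.51 × 3.3 = 1.683 pp.
TFP growth = 3.8 − 3.741 = 0.059%.

0.06%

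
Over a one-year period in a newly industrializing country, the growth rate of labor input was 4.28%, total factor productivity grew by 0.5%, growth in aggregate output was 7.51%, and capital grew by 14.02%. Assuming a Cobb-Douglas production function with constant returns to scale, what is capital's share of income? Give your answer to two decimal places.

Capital's share of income is 0.28.

gY = gA + α·gK + (1−α)·gL, so gY − gA − gL = α(gK − gL).
7.51 − 0.5 − 4.28 = α × (14.02 − 4.28).
2.73 = 9.74 α, so α = 0.2803.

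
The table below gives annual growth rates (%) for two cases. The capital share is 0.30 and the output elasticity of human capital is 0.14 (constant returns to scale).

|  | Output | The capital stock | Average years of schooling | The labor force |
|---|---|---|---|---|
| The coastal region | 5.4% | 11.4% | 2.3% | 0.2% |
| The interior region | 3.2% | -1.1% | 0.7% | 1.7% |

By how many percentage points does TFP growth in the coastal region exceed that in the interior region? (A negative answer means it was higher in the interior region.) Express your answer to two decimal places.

-0.93 percentage points

Labor's share = 1 − 0.3 − 0.14 = 0.56.
The coastal region: TFP = 5.4 − 3.42 − 0.322 − 0.112 = 1.546%.
The interior region: TFP = 3.2 + 0.33 − 0.098 − 0.952 = 2.48%.
Difference = 1.546 − (2.48) = -0.934 pp.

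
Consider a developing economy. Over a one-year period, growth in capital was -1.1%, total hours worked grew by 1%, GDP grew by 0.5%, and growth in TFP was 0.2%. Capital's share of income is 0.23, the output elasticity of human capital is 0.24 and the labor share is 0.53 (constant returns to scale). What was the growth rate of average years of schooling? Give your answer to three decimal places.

0.096%

Labor's share = 1 − 0.23 − 0.24 = 0.53.
gY = gA + 0.23×(-1.1) + 0.53×1 + 0.24×g.
0.24×g = 0.5 − 0.2 − 0.277 = 0.023.
g = 0.023 / 0.24 = 0.09583%.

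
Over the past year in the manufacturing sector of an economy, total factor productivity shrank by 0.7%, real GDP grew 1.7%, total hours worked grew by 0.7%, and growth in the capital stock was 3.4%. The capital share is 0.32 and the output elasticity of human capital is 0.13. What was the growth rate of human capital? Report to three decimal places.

Labor's share = 1 − 0.32 − 0.13 = 0.55.
gY = gA + 0.32×3.4 + 0.55×0.7 + 0.13×g.
0.13×g = 1.7 + 0.7 − 1.473 = 0.927.
g = 0.927 / 0.13 = 7.13077%.

Human capital growth was 7.131%.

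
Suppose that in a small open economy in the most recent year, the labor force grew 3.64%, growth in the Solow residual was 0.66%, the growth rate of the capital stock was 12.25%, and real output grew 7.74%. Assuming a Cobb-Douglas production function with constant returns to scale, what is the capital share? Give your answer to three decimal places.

gY = gA + α·gK + (1−α)·gL, so gY − gA − gL = α(gK − gL).
7.74 − 0.66 − 3.64 = α × (12.25 − 3.64).
3.44 = 8.61 α, so α = 0.39954.

α = 0.400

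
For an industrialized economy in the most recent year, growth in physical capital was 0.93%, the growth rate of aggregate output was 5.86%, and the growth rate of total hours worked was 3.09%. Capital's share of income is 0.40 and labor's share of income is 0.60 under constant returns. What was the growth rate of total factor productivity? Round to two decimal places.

Labor's share = 1 − 0.4 = 0.6.
Physical capital: 0.4 × 0.93 = 0.372 pp.
Total hours worked: 0.6 × 3.09 = 1.854 pp.
TFP growth = 5.86 − 2.226 = 3.634%.

3.63%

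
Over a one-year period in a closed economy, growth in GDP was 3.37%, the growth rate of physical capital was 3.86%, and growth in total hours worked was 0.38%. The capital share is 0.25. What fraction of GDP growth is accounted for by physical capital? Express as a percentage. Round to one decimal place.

Physical capital contributed 0.25 × 3.86 = 0.965 pp.
Share of growth = 0.965 / 3.37 × 100 = 28.635%.

28.6%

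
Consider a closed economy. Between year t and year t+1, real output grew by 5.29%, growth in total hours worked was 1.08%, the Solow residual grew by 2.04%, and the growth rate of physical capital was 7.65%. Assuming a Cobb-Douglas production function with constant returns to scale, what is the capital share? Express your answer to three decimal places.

α = 0.330

gY = gA + α·gK + (1−α)·gL, so gY − gA − gL = α(gK − gL).
5.29 − 2.04 − 1.08 = α × (7.65 − 1.08).
2.17 = 6.57 α, so α = 0.33029.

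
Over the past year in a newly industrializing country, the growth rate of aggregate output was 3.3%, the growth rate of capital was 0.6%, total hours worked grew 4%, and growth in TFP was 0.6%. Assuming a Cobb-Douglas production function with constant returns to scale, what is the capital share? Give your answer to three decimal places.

gY = gA + α·gK + (1−α)·gL, so gY − gA − gL = α(gK − gL).
3.3 − 0.6 − 4 = α × (0.6 − 4).
-1.3 = -3.4 α, so α = 0.38235.

The capital share is 0.382.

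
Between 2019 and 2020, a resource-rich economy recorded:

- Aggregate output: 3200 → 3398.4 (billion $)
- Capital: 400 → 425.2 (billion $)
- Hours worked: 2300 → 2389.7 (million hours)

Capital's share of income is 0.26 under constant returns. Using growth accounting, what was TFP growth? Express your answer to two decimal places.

Aggregate output growth = (3398.4 − 3200) / 3200 = 6.2%.
Capital growth = (425.2 − 400) / 400 = 6.3%.
Hours worked growth = (2389.7 − 2300) / 2300 = 3.9%.
Labor's share = 1 − 0.26 = 0.74.
Capital: 0.26 × 6.3 = 1.638 pp.
Hours worked: 0.74 × 3.9 = 2.886 pp.
TFP growth = 6.2 − 4.524 = 1.676%.

TFP growth was 1.68%.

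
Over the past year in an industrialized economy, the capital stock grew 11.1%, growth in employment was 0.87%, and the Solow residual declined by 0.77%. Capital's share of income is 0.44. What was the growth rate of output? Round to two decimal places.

4.60%

Labor's share = 1 − 0.44 = 0.56.
The capital stock: 0.44 × 11.1 = 4.884 pp.
Employment: 0.56 × 0.87 = 0.4872 pp.
Output growth = -0.77 + 5.3712 = 4.6012%.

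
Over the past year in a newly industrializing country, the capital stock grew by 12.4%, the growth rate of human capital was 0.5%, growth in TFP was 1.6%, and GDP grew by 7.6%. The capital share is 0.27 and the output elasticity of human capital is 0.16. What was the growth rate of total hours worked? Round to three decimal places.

Labor's share = 1 − 0.27 − 0.16 = 0.57.
gY = gA + 0.27×12.4 + 0.16×0.5 + 0.57×g.
0.57×g = 7.6 − 1.6 − 3.428 = 2.572.
g = 2.572 / 0.57 = 4.51228%.

Total hours worked growth was 4.512%.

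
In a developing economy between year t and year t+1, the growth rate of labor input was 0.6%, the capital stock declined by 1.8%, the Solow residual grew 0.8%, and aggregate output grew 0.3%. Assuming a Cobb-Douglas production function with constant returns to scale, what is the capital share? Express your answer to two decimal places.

α = 0.46

gY = gA + α·gK + (1−α)·gL, so gY − gA − gL = α(gK − gL).
0.3 − 0.8 − 0.6 = α × (-1.8 − 0.6).
-1.1 = -2.4 α, so α = 0.4583.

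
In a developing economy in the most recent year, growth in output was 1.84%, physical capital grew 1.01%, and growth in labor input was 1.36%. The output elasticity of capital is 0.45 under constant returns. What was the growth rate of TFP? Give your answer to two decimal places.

Labor's share = 1 − 0.45 = 0.55.
Physical capital: 0.45 × 1.01 = 0.4545 pp.
Labor input: 0.55 × 1.36 = 0.748 pp.
TFP growth = 1.84 − 1.2025 = 0.6375%.

0.64%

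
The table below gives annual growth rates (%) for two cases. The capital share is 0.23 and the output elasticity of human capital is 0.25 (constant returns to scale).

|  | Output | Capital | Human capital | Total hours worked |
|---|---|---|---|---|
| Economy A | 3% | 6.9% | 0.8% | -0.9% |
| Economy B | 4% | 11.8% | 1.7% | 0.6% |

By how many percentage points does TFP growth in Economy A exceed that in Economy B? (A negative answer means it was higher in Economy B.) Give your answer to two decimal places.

1.13 percentage points

Labor's share = 1 − 0.23 − 0.25 = 0.52.
Economy A: TFP = 3 − 1.587 − 0.2 + 0.468 = 1.681%.
Economy B: TFP = 4 − 2.714 − 0.425 − 0.312 = 0.549%.
Difference = 1.681 − (0.549) = 1.132 pp.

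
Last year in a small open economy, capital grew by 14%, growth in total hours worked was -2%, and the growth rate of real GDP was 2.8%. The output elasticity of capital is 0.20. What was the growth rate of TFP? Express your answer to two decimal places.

1.60%

Labor's share = 1 − 0.2 = 0.8.
Capital: 0.2 × 14 = 2.8 pp.
Total hours worked: 0.8 × (-2) = -1.6 pp.
TFP growth = 2.8 − 1.2 = 1.6%.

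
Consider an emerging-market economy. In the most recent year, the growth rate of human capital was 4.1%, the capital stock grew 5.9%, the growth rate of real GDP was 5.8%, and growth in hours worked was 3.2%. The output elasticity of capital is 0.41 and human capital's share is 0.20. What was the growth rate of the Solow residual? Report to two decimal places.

Labor's share = 1 − 0.41 − 0.2 = 0.39.
The capital stock: 0.41 × 5.9 = 2.419 pp.
Human capital: 0.2 × 4.1 = 0.82 pp.
Hours worked: 0.39 × 3.2 = 1.248 pp.
TFP growth = 5.8 − 4.487 = 1.313%.

1.31%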